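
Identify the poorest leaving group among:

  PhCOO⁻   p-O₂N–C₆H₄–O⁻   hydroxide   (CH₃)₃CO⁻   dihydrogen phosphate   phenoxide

(CH₃)₃CO⁻

A good leaving group is a weak base: the lower the pKₐ of its conjugate acid, the more readily it departs.
dihydrogen phosphate: pKₐ(H₃PO₄) ≈ 2.1
PhCOO⁻: pKₐ(C₆H₅COOH) ≈ 4.2
p-O₂N–C₆H₄–O⁻: pKₐ(p-nitrophenol) ≈ 7.2
phenoxide: pKₐ(C₆H₅OH (phenol)) ≈ 10
hydroxide: pKₐ(H₂O) ≈ 15.7
(CH₃)₃CO⁻: pKₐ(t-BuOH) ≈ 18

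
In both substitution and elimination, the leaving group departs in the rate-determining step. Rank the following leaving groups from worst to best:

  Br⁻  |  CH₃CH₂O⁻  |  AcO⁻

Br⁻: pKₐ(HBr) ≈ -9
AcO⁻: pKₐ(CH₃COOH) ≈ 4.8 — resonance-stabilised but still a weak base
CH₃CH₂O⁻: pKₐ(CH₃CH₂OH) ≈ 16 — strong base; alkoxides do not leave unassisted
The question asks for worst first, so the sequence is read in increasing leaving-group ability.

CH₃CH₂O⁻ < AcO⁻ < Br⁻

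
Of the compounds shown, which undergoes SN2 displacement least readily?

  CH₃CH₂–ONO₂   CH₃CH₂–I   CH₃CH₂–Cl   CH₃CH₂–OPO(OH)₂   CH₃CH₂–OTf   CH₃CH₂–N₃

The skeletons are identical, so relative rate is governed entirely by leaving-group ability.
A good leaving group is a weak base: the lower the pKₐ of its conjugate acid, the more readily it departs.
CH₃CH₂–OTf loses OTf⁻: pKₐ(CF₃SO₃H (triflic acid)) ≈ -14
CH₃CH₂–I loses I⁻: pKₐ(HI) ≈ -10
CH₃CH₂–Cl loses Cl⁻: pKₐ(HCl) ≈ -7
CH₃CH₂–ONO₂ loses NO₃⁻: pKₐ(HNO₃) ≈ -1.3
CH₃CH₂–OPO(OH)₂ loses H₂PO₄⁻: pKₐ(H₃PO₄) ≈ 2.1
CH₃CH₂–N₃ loses N₃⁻: pKₐ(HN₃) ≈ 4.7

CH₃CH₂–N₃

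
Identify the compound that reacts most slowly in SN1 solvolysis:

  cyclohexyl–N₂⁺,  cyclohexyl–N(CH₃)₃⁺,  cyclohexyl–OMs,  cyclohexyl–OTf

Same R in every case — rank the leaving groups.
Leaving-group ability tracks the stability of the departed species; conjugate-acid pKₐ is the usual yardstick (lower pKₐ → better LG).
cyclohexyl–N₂⁺ loses N₂: no meaningful conjugate acid; N₂ departs as an exceptionally stable neutral molecule
cyclohexyl–OTf loses OTf⁻: pKₐ(CF₃SO₃H (triflic acid)) ≈ -14
cyclohexyl–OMs loses OMs⁻: pKₐ(CH₃SO₃H (MsOH)) ≈ -1.9
cyclohexyl–N(CH₃)₃⁺ loses NR'₃: pKₐ(R'₃NH⁺) ≈ 10.7

cyclohexyl–N(CH₃)₃⁺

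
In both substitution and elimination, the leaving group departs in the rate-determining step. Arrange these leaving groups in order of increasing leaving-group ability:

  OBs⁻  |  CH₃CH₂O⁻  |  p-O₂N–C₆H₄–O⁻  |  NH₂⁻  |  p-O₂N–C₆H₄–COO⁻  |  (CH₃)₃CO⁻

NH₂⁻ < (CH₃)₃CO⁻ < CH₃CH₂O⁻ < p-O₂N–C₆H₄–O⁻ < p-O₂N–C₆H₄–COO⁻ < OBs⁻

OBs⁻: pKₐ(p-BrC₆H₄SO₃H) ≈ -2.8 — arenesulfonate with a p-bromo substituent
p-O₂N–C₆H₄–COO⁻: pKₐ(p-nitrobenzoic acid) ≈ 3.4 — electron-withdrawing nitro group stabilises the carboxylate
p-O₂N–C₆H₄–O⁻: pKₐ(p-nitrophenol) ≈ 7.2 — nitro group delocalises the charge; the classic chromogenic LG
CH₃CH₂O⁻: pKₐ(CH₃CH₂OH) ≈ 16
(CH₃)₃CO⁻: pKₐ(t-BuOH) ≈ 18 — bulky, strongly basic alkoxide
NH₂⁻: pKₐ(NH₃) ≈ 38
Listed from poorest to best leaving group as asked.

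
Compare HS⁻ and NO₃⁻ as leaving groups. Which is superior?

NO₃⁻ is the better leaving group.
pKₐ(HNO₃) ≈ -1.3 versus pKₐ(H₂S) ≈ 7: NO₃⁻ is the much weaker base.
Resonance-delocalised over three oxygens.

NO₃⁻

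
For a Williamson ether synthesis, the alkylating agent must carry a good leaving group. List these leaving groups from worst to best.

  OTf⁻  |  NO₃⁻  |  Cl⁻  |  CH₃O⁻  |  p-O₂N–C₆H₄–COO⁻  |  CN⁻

CH₃O⁻ < CN⁻ < p-O₂N–C₆H₄–COO⁻ < NO₃⁻ < Cl⁻ < OTf⁻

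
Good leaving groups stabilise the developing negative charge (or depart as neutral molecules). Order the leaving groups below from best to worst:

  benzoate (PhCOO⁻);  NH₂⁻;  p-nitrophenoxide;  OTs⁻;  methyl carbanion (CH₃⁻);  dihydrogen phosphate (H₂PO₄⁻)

Rank by basicity of the departing species: weakest base leaves most easily.
OTs⁻: pKₐ(p-CH₃C₆H₄SO₃H (TsOH)) ≈ -2.8
dihydrogen phosphate (H₂PO₄⁻): pKₐ(H₃PO₄) ≈ 2.1
benzoate (PhCOO⁻): pKₐ(C₆H₅COOH) ≈ 4.2
p-nitrophenoxide: pKₐ(p-nitrophenol) ≈ 7.2
NH₂⁻: pKₐ(NH₃) ≈ 38
methyl carbanion (CH₃⁻): pKₐ(CH₄) ≈ 48

OTs⁻ > dihydrogen phosphate (H₂PO₄⁻) > benzoate (PhCOO⁻) > p-nitrophenoxide > NH₂⁻ > methyl carbanion (CH₃⁻)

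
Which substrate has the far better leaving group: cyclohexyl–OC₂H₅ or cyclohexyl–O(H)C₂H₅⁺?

cyclohexyl–O(H)C₂H₅⁺

From cyclohexyl–OC₂H₅ the departing group would be CH₃CH₂O⁻ (pKₐ(CH₃CH₂OH) ≈ 16). Strong base; alkoxides do not leave unassisted.
From cyclohexyl–O(H)C₂H₅⁺ the leaving group is R'OH (pKₐ(R'OH₂⁺) ≈ -2.4). Neutral; leaves from a protonated ether (an oxonium ion, R–O(H)R'⁺).
(In practice cyclohexyl–O(H)C₂H₅⁺ is made from cyclohexyl–OC₂H₅ by protonation with concentrated HBr, allowing neutral ethanol, rather than ethoxide, to depart.)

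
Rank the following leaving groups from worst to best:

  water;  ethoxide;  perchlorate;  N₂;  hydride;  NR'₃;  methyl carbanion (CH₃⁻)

N₂: no meaningful conjugate acid; N₂ departs as an exceptionally stable neutral molecule
perchlorate: pKₐ(HClO₄) ≈ -10
water: pKₐ(H₃O⁺) ≈ -1.7 — neutral; leaves from a protonated alcohol (R–OH₂⁺)
NR'₃: pKₐ(R'₃NH⁺) ≈ 10.7 — neutral but still a fairly strong base; Hofmann-elimination LG
ethoxide: pKₐ(CH₃CH₂OH) ≈ 16 — strong base; alkoxides do not leave unassisted
hydride: pKₐ(H₂) ≈ 36 — extremely strong base; leaves only in special hydride-transfer contexts
methyl carbanion (CH₃⁻): pKₐ(CH₄) ≈ 48 — unstabilised carbanion; the worst conceivable leaving group
Listed from poorest to best leaving group as asked.

methyl carbanion (CH₃⁻) < hydride < ethoxide < NR'₃ < water < perchlorate < N₂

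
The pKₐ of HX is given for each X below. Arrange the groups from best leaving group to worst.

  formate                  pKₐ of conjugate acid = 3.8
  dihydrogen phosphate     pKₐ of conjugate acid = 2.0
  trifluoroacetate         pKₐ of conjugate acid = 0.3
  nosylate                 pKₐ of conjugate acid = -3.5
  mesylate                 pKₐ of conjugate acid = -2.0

nosylate > mesylate > trifluoroacetate > dihydrogen phosphate > formate

Lower conjugate-acid pKₐ ⇒ weaker base ⇒ better leaving group.
Sorting by the given values: nosylate (-3.5), mesylate (-2.0), trifluoroacetate (0.3), dihydrogen phosphate (2.0), formate (3.8).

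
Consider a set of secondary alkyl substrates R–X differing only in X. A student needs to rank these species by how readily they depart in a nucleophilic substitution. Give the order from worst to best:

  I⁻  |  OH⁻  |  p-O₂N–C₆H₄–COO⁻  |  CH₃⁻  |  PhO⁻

A good leaving group is a weak base: the lower the pKₐ of its conjugate acid, the more readily it departs.
I⁻: pKₐ(HI) ≈ -10
p-O₂N–C₆H₄–COO⁻: pKₐ(p-nitrobenzoic acid) ≈ 3.4 — electron-withdrawing nitro group stabilises the carboxylate
PhO⁻: pKₐ(C₆H₅OH (phenol)) ≈ 10 — resonance into the ring helps, but still a poor LG
OH⁻: pKₐ(H₂O) ≈ 15.7
CH₃⁻: pKₐ(CH₄) ≈ 48
The question asks for worst first, so the sequence is read in increasing leaving-group ability.

CH₃⁻ < OH⁻ < PhO⁻ < p-O₂N–C₆H₄–COO⁻ < I⁻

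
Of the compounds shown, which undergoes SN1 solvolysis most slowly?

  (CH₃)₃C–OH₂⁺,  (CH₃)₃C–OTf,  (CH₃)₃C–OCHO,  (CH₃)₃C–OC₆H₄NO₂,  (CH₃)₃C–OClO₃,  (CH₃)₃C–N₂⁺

(CH₃)₃C–OC₆H₄NO₂

The skeletons are identical, so relative rate is governed entirely by leaving-group ability.
Leaving-group ability tracks the stability of the departed species; conjugate-acid pKₐ is the usual yardstick (lower pKₐ → better LG).
(CH₃)₃C–N₂⁺ loses N₂: no meaningful conjugate acid; N₂ departs as an exceptionally stable neutral molecule
(CH₃)₃C–OTf loses OTf⁻: pKₐ(CF₃SO₃H (triflic acid)) ≈ -14
(CH₃)₃C–OClO₃ loses ClO₄⁻: pKₐ(HClO₄) ≈ -10
(CH₃)₃C–OH₂⁺ loses H₂O: pKₐ(H₃O⁺) ≈ -1.7
(CH₃)₃C–OCHO loses HCOO⁻: pKₐ(HCOOH) ≈ 3.8
(CH₃)₃C–OC₆H₄NO₂ loses p-O₂N–C₆H₄–O⁻: pKₐ(p-nitrophenol) ≈ 7.2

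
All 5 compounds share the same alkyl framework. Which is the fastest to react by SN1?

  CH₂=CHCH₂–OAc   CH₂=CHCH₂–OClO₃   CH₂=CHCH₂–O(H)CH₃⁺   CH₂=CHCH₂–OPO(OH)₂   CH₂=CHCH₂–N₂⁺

With the same alkyl group throughout, only the leaving group differentiates the rates.
A good leaving group is a weak base: the lower the pKₐ of its conjugate acid, the more readily it departs.
CH₂=CHCH₂–N₂⁺ loses N₂: no meaningful conjugate acid; N₂ departs as an exceptionally stable neutral molecule
CH₂=CHCH₂–OClO₃ loses ClO₄⁻: pKₐ(HClO₄) ≈ -10
CH₂=CHCH₂–O(H)CH₃⁺ loses R'OH: pKₐ(R'OH₂⁺) ≈ -2.4
CH₂=CHCH₂–OPO(OH)₂ loses H₂PO₄⁻: pKₐ(H₃PO₄) ≈ 2.1
CH₂=CHCH₂–OAc loses AcO⁻: pKₐ(CH₃COOH) ≈ 4.8

CH₂=CHCH₂–N₂⁺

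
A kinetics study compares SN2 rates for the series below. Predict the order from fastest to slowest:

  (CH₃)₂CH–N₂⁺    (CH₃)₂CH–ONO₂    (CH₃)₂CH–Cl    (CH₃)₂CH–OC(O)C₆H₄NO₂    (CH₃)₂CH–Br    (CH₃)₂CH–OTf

The skeletons are identical, so relative rate is governed entirely by leaving-group ability.
Leaving-group ability tracks the stability of the departed species; conjugate-acid pKₐ is the usual yardstick (lower pKₐ → better LG).
(CH₃)₂CH–N₂⁺ loses N₂: no meaningful conjugate acid; N₂ departs as an exceptionally stable neutral molecule
(CH₃)₂CH–OTf loses OTf⁻: pKₐ(CF₃SO₃H (triflic acid)) ≈ -14
(CH₃)₂CH–Br loses Br⁻: pKₐ(HBr) ≈ -9
(CH₃)₂CH–Cl loses Cl⁻: pKₐ(HCl) ≈ -7
(CH₃)₂CH–ONO₂ loses NO₃⁻: pKₐ(HNO₃) ≈ -1.3
(CH₃)₂CH–OC(O)C₆H₄NO₂ loses p-O₂N–C₆H₄–COO⁻: pKₐ(p-nitrobenzoic acid) ≈ 3.4

(CH₃)₂CH–N₂⁺ > (CH₃)₂CH–OTf > (CH₃)₂CH–Br > (CH₃)₂CH–Cl > (CH₃)₂CH–ONO₂ > (CH₃)₂CH–OC(O)C₆H₄NO₂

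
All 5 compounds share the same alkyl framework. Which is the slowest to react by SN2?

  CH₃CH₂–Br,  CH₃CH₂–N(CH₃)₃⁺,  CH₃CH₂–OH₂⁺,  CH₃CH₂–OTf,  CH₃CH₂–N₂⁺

Identical carbon frameworks mean the comparison reduces to leaving-group quality.
The more stable X⁻ (or X) is on its own — i.e. the weaker a base it is — the better a leaving group it makes.
CH₃CH₂–N₂⁺ loses N₂: no meaningful conjugate acid; N₂ departs as an exceptionally stable neutral molecule
CH₃CH₂–OTf loses OTf⁻: pKₐ(CF₃SO₃H (triflic acid)) ≈ -14
CH₃CH₂–Br loses Br⁻: pKₐ(HBr) ≈ -9
CH₃CH₂–OH₂⁺ loses H₂O: pKₐ(H₃O⁺) ≈ -1.7
CH₃CH₂–N(CH₃)₃⁺ loses NR'₃: pKₐ(R'₃NH⁺) ≈ 10.7

CH₃CH₂–N(CH₃)₃⁺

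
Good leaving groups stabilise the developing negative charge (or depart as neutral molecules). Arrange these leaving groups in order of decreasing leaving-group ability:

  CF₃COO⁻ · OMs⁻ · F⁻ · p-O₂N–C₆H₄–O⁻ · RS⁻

Rank by basicity of the departing species: weakest base leaves most easily.
OMs⁻: pKₐ(CH₃SO₃H (MsOH)) ≈ -1.9
CF₃COO⁻: pKₐ(CF₃COOH) ≈ 0.2 — strongly electron-withdrawing CF₃ stabilises the carboxylate
F⁻: pKₐ(HF) ≈ 3.2 — small and strongly basic; the poor halide leaving group
p-O₂N–C₆H₄–O⁻: pKₐ(p-nitrophenol) ≈ 7.2 — nitro group delocalises the charge; the classic chromogenic LG
RS⁻: pKₐ(RSH (a thiol)) ≈ 10.5

OMs⁻ > CF₃COO⁻ > F⁻ > p-O₂N–C₆H₄–O⁻ > RS⁻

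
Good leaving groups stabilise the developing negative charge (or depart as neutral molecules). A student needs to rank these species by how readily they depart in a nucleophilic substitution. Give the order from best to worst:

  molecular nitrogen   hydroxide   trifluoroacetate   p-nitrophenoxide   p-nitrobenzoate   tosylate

molecular nitrogen > tosylate > trifluoroacetate > p-nitrobenzoate > p-nitrophenoxide > hydroxide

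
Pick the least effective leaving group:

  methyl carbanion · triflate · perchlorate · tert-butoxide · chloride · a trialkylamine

Rank by basicity of the departing species: weakest base leaves most easily.
triflate: pKₐ(CF₃SO₃H (triflic acid)) ≈ -14
perchlorate: pKₐ(HClO₄) ≈ -10
chloride: pKₐ(HCl) ≈ -7
a trialkylamine: pKₐ(R'₃NH⁺) ≈ 10.7
tert-butoxide: pKₐ(t-BuOH) ≈ 18
methyl carbanion: pKₐ(CH₄) ≈ 48

methyl carbanion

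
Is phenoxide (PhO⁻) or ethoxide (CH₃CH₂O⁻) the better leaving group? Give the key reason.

phenoxide (PhO⁻)

phenoxide (PhO⁻) is the better leaving group.
pKₐ(C₆H₅OH (phenol)) ≈ 10 versus pKₐ(CH₃CH₂OH) ≈ 16: phenoxide (PhO⁻) is the much weaker base.
Resonance into the ring helps, but still a poor LG.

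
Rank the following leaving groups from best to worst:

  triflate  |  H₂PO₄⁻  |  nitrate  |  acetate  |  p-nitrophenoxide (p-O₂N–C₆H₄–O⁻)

triflate: pKₐ(CF₃SO₃H (triflic acid)) ≈ -14 — charge spread over three oxygens and a CF₃ group; the premier leaving group in synthesis
nitrate: pKₐ(HNO₃) ≈ -1.3 — resonance-delocalised over three oxygens
H₂PO₄⁻: pKₐ(H₃PO₄) ≈ 2.1 — moderate base; biological leaving group after further activation
acetate: pKₐ(CH₃COOH) ≈ 4.8 — resonance-stabilised but still a weak base
p-nitrophenoxide (p-O₂N–C₆H₄–O⁻): pKₐ(p-nitrophenol) ≈ 7.2 — nitro group delocalises the charge; the classic chromogenic LG

triflate > nitrate > H₂PO₄⁻ > acetate > p-nitrophenoxide (p-O₂N–C₆H₄–O⁻)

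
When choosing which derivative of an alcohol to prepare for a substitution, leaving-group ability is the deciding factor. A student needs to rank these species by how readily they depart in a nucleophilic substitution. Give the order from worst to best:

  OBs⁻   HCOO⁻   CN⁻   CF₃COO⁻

CN⁻ < HCOO⁻ < CF₃COO⁻ < OBs⁻

OBs⁻: pKₐ(p-BrC₆H₄SO₃H) ≈ -2.8 — arenesulfonate with a p-bromo substituent
CF₃COO⁻: pKₐ(CF₃COOH) ≈ 0.2 — strongly electron-withdrawing CF₃ stabilises the carboxylate
HCOO⁻: pKₐ(HCOOH) ≈ 3.8
CN⁻: pKₐ(HCN) ≈ 9.2 — sp carbon stabilises the charge somewhat, but still a poor LG
Listed from poorest to best leaving group as asked.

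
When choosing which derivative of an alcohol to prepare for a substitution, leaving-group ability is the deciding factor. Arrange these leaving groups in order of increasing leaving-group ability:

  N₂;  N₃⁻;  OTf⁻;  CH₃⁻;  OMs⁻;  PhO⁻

CH₃⁻ < PhO⁻ < N₃⁻ < OMs⁻ < OTf⁻ < N₂

A good leaving group is a weak base: the lower the pKₐ of its conjugate acid, the more readily it departs.
N₂: no meaningful conjugate acid; N₂ departs as an exceptionally stable neutral molecule
OTf⁻: pKₐ(CF₃SO₃H (triflic acid)) ≈ -14
OMs⁻: pKₐ(CH₃SO₃H (MsOH)) ≈ -1.9
N₃⁻: pKₐ(HN₃) ≈ 4.7
PhO⁻: pKₐ(C₆H₅OH (phenol)) ≈ 10
CH₃⁻: pKₐ(CH₄) ≈ 48
The question asks for worst first, so the sequence is read in increasing leaving-group ability.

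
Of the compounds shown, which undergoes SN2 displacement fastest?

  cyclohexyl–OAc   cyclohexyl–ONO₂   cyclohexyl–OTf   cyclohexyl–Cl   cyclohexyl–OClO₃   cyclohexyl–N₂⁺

cyclohexyl–N₂⁺

With the same alkyl group throughout, only the leaving group differentiates the rates.
Leaving-group ability tracks the stability of the departed species; conjugate-acid pKₐ is the usual yardstick (lower pKₐ → better LG).
cyclohexyl–N₂⁺ loses N₂: no meaningful conjugate acid; N₂ departs as an exceptionally stable neutral molecule
cyclohexyl–OTf loses OTf⁻: pKₐ(CF₃SO₃H (triflic acid)) ≈ -14
cyclohexyl–OClO₃ loses ClO₄⁻: pKₐ(HClO₄) ≈ -10
cyclohexyl–Cl loses Cl⁻: pKₐ(HCl) ≈ -7
cyclohexyl–ONO₂ loses NO₃⁻: pKₐ(HNO₃) ≈ -1.3
cyclohexyl–OAc loses AcO⁻: pKₐ(CH₃COOH) ≈ 4.8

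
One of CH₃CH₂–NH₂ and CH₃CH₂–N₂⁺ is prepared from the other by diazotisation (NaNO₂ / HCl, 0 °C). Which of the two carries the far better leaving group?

From CH₃CH₂–NH₂ the departing group would be NH₂⁻ (pKₐ(NH₃) ≈ 38). Extremely strong base; never a leaving group.
From CH₃CH₂–N₂⁺ the leaving group is N₂ (no meaningful conjugate acid; N₂ departs as an exceptionally stable neutral molecule).
Diazotisation (NaNO₂ / HCl, 0 °C) works by generating a diazonium salt that expels N₂, making CH₃CH₂–N₂⁺ enormously more reactive.

CH₃CH₂–N₂⁺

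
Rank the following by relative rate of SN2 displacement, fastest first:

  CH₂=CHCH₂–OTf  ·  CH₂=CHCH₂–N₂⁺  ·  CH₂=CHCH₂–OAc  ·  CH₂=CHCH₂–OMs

The skeletons are identical, so relative rate is governed entirely by leaving-group ability.
Leaving-group ability tracks the stability of the departed species; conjugate-acid pKₐ is the usual yardstick (lower pKₐ → better LG).
CH₂=CHCH₂–N₂⁺ loses N₂: no meaningful conjugate acid; N₂ departs as an exceptionally stable neutral molecule
CH₂=CHCH₂–OTf loses OTf⁻: pKₐ(CF₃SO₃H (triflic acid)) ≈ -14
CH₂=CHCH₂–OMs loses OMs⁻: pKₐ(CH₃SO₃H (MsOH)) ≈ -1.9
CH₂=CHCH₂–OAc loses AcO⁻: pKₐ(CH₃COOH) ≈ 4.8

CH₂=CHCH₂–N₂⁺ > CH₂=CHCH₂–OTf > CH₂=CHCH₂–OMs > CH₂=CHCH₂–OAc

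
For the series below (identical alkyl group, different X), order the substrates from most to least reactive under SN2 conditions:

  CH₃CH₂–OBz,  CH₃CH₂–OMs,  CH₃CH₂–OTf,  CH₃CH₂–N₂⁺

Identical carbon frameworks mean the comparison reduces to leaving-group quality.
A good leaving group is a weak base: the lower the pKₐ of its conjugate acid, the more readily it departs.
CH₃CH₂–N₂⁺ loses N₂: no meaningful conjugate acid; N₂ departs as an exceptionally stable neutral molecule
CH₃CH₂–OTf loses OTf⁻: pKₐ(CF₃SO₃H (triflic acid)) ≈ -14
CH₃CH₂–OMs loses OMs⁻: pKₐ(CH₃SO₃H (MsOH)) ≈ -1.9
CH₃CH₂–OBz loses PhCOO⁻: pKₐ(C₆H₅COOH) ≈ 4.2

CH₃CH₂–N₂⁺ > CH₃CH₂–OTf > CH₃CH₂–OMs > CH₃CH₂–OBz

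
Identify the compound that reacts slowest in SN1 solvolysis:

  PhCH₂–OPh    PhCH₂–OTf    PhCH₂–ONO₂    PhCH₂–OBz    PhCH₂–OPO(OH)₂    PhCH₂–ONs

PhCH₂–OPh

Same R in every case — rank the leaving groups.
The more stable X⁻ (or X) is on its own — i.e. the weaker a base it is — the better a leaving group it makes.
PhCH₂–OTf loses OTf⁻: pKₐ(CF₃SO₃H (triflic acid)) ≈ -14
PhCH₂–ONs loses ONs⁻: pKₐ(p-O₂NC₆H₄SO₃H) ≈ -3.5
PhCH₂–ONO₂ loses NO₃⁻: pKₐ(HNO₃) ≈ -1.3
PhCH₂–OPO(OH)₂ loses H₂PO₄⁻: pKₐ(H₃PO₄) ≈ 2.1
PhCH₂–OBz loses PhCOO⁻: pKₐ(C₆H₅COOH) ≈ 4.2
PhCH₂–OPh loses PhO⁻: pKₐ(C₆H₅OH (phenol)) ≈ 10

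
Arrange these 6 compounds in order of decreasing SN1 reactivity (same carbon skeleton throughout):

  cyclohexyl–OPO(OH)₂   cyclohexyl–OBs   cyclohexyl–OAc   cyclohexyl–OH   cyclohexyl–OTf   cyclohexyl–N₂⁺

cyclohexyl–N₂⁺ > cyclohexyl–OTf > cyclohexyl–OBs > cyclohexyl–OPO(OH)₂ > cyclohexyl–OAc > cyclohexyl–OH

With the same alkyl group throughout, only the leaving group differentiates the rates.
The more stable X⁻ (or X) is on its own — i.e. the weaker a base it is — the better a leaving group it makes.
cyclohexyl–N₂⁺ loses N₂: no meaningful conjugate acid; N₂ departs as an exceptionally stable neutral molecule
cyclohexyl–OTf loses OTf⁻: pKₐ(CF₃SO₃H (triflic acid)) ≈ -14
cyclohexyl–OBs loses OBs⁻: pKₐ(p-BrC₆H₄SO₃H) ≈ -2.8
cyclohexyl–OPO(OH)₂ loses H₂PO₄⁻: pKₐ(H₃PO₄) ≈ 2.1
cyclohexyl–OAc loses AcO⁻: pKₐ(CH₃COOH) ≈ 4.8
cyclohexyl–OH loses OH⁻: pKₐ(H₂O) ≈ 15.7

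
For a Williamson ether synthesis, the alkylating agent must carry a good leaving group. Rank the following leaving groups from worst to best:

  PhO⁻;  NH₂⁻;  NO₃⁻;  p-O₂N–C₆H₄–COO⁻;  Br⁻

NH₂⁻ < PhO⁻ < p-O₂N–C₆H₄–COO⁻ < NO₃⁻ < Br⁻

Br⁻: pKₐ(HBr) ≈ -9
NO₃⁻: pKₐ(HNO₃) ≈ -1.3 — resonance-delocalised over three oxygens
p-O₂N–C₆H₄–COO⁻: pKₐ(p-nitrobenzoic acid) ≈ 3.4
PhO⁻: pKₐ(C₆H₅OH (phenol)) ≈ 10
NH₂⁻: pKₐ(NH₃) ≈ 38 — extremely strong base; never a leaving group
Reversing gives the worst-to-best order requested.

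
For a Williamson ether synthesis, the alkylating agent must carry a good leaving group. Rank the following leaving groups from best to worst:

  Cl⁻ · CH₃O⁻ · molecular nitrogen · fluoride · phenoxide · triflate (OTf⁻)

molecular nitrogen: no meaningful conjugate acid; N₂ departs as an exceptionally stable neutral molecule
triflate (OTf⁻): pKₐ(CF₃SO₃H (triflic acid)) ≈ -14 — charge spread over three oxygens and a CF₃ group; the premier leaving group in synthesis
Cl⁻: pKₐ(HCl) ≈ -7
fluoride: pKₐ(HF) ≈ 3.2
phenoxide: pKₐ(C₆H₅OH (phenol)) ≈ 10
CH₃O⁻: pKₐ(CH₃OH) ≈ 15.5

molecular nitrogen > triflate (OTf⁻) > Cl⁻ > fluoride > phenoxide > CH₃O⁻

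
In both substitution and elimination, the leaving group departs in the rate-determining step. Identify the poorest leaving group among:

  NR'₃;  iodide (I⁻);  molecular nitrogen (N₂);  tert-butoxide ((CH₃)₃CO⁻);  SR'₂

tert-butoxide ((CH₃)₃CO⁻)

molecular nitrogen (N₂): no meaningful conjugate acid; N₂ departs as an exceptionally stable neutral molecule
iodide (I⁻): pKₐ(HI) ≈ -10
SR'₂: pKₐ(R'₂SH⁺) ≈ -7
NR'₃: pKₐ(R'₃NH⁺) ≈ 10.7
tert-butoxide ((CH₃)₃CO⁻): pKₐ(t-BuOH) ≈ 18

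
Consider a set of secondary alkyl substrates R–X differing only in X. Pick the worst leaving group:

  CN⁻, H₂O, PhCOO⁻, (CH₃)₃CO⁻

Rank by basicity of the departing species: weakest base leaves most easily.
H₂O: pKₐ(H₃O⁺) ≈ -1.7
PhCOO⁻: pKₐ(C₆H₅COOH) ≈ 4.2
CN⁻: pKₐ(HCN) ≈ 9.2
(CH₃)₃CO⁻: pKₐ(t-BuOH) ≈ 18

(CH₃)₃CO⁻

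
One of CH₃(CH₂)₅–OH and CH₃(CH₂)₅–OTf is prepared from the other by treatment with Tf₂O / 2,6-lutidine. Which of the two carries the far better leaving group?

From CH₃(CH₂)₅–OH the departing group would be OH⁻ (pKₐ(H₂O) ≈ 15.7). Strong base; essentially never leaves without prior activation.
From CH₃(CH₂)₅–OTf the leaving group is OTf⁻ (pKₐ(CF₃SO₃H (triflic acid)) ≈ -14). Charge spread over three oxygens and a CF₃ group; the premier leaving group in synthesis.
Treatment with Tf₂O / 2,6-lutidine works by converting the hydroxyl into a triflate, making CH₃(CH₂)₅–OTf enormously more reactive.

CH₃(CH₂)₅–OTf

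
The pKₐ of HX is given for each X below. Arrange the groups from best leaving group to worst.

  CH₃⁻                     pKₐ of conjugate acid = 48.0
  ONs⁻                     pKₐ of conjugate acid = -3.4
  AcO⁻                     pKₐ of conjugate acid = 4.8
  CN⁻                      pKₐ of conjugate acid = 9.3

ONs⁻ > AcO⁻ > CN⁻ > CH₃⁻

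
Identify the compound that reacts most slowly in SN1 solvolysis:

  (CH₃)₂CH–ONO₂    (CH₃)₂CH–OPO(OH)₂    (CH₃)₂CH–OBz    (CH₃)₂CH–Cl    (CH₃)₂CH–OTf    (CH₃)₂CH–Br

Identical carbon frameworks mean the comparison reduces to leaving-group quality.
Rank by basicity of the departing species: weakest base leaves most easily.
(CH₃)₂CH–OTf loses OTf⁻: pKₐ(CF₃SO₃H (triflic acid)) ≈ -14
(CH₃)₂CH–Br loses Br⁻: pKₐ(HBr) ≈ -9
(CH₃)₂CH–Cl loses Cl⁻: pKₐ(HCl) ≈ -7
(CH₃)₂CH–ONO₂ loses NO₃⁻: pKₐ(HNO₃) ≈ -1.3
(CH₃)₂CH–OPO(OH)₂ loses H₂PO₄⁻: pKₐ(H₃PO₄) ≈ 2.1
(CH₃)₂CH–OBz loses PhCOO⁻: pKₐ(C₆H₅COOH) ≈ 4.2

(CH₃)₂CH–OBz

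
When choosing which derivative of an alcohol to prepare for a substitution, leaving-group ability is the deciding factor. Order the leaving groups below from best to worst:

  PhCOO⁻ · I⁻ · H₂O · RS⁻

A good leaving group is a weak base: the lower the pKₐ of its conjugate acid, the more readily it departs.
I⁻: pKₐ(HI) ≈ -10
H₂O: pKₐ(H₃O⁺) ≈ -1.7
PhCOO⁻: pKₐ(C₆H₅COOH) ≈ 4.2
RS⁻: pKₐ(RSH (a thiol)) ≈ 10.5

I⁻ > H₂O > PhCOO⁻ > RS⁻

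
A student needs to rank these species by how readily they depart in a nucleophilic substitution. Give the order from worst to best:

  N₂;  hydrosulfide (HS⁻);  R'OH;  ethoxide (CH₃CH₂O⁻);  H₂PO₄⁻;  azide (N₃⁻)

A good leaving group is a weak base: the lower the pKₐ of its conjugate acid, the more readily it departs.
N₂: no meaningful conjugate acid; N₂ departs as an exceptionally stable neutral molecule
R'OH: pKₐ(R'OH₂⁺) ≈ -2.4 — neutral; leaves from a protonated ether (an oxonium ion, R–O(H)R'⁺)
H₂PO₄⁻: pKₐ(H₃PO₄) ≈ 2.1 — moderate base; biological leaving group after further activation
azide (N₃⁻): pKₐ(HN₃) ≈ 4.7 — linear, resonance-stabilised
hydrosulfide (HS⁻): pKₐ(H₂S) ≈ 7 — larger and more polarisable than the oxygen analogue
ethoxide (CH₃CH₂O⁻): pKₐ(CH₃CH₂OH) ≈ 16
The question asks for worst first, so the sequence is read in increasing leaving-group ability.

ethoxide (CH₃CH₂O⁻) < hydrosulfide (HS⁻) < azide (N₃⁻) < H₂PO₄⁻ < R'OH < N₂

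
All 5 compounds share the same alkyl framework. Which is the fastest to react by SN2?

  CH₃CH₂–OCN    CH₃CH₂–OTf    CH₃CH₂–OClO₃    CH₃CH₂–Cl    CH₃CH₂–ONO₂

CH₃CH₂–OTf

The skeletons are identical, so relative rate is governed entirely by leaving-group ability.
The more stable X⁻ (or X) is on its own — i.e. the weaker a base it is — the better a leaving group it makes.
CH₃CH₂–OTf loses OTf⁻: pKₐ(CF₃SO₃H (triflic acid)) ≈ -14
CH₃CH₂–OClO₃ loses ClO₄⁻: pKₐ(HClO₄) ≈ -10
CH₃CH₂–Cl loses Cl⁻: pKₐ(HCl) ≈ -7
CH₃CH₂–ONO₂ loses NO₃⁻: pKₐ(HNO₃) ≈ -1.3
CH₃CH₂–OCN loses NCO⁻: pKₐ(HOCN) ≈ 3.5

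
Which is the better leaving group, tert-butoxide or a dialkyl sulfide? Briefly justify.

a dialkyl sulfide

a dialkyl sulfide is the better leaving group.
pKₐ(R'₂SH⁺) ≈ -7 versus pKₐ(t-BuOH) ≈ 18: a dialkyl sulfide is the much weaker base.
Neutral; leaves from a sulfonium salt (R–SR'₂⁺).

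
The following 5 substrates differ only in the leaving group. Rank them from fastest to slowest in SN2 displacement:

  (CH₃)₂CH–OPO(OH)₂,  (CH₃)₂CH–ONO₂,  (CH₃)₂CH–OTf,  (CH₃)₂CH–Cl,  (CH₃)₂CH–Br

Same R in every case — rank the leaving groups.
Leaving-group ability tracks the stability of the departed species; conjugate-acid pKₐ is the usual yardstick (lower pKₐ → better LG).
(CH₃)₂CH–OTf loses OTf⁻: pKₐ(CF₃SO₃H (triflic acid)) ≈ -14
(CH₃)₂CH–Br loses Br⁻: pKₐ(HBr) ≈ -9
(CH₃)₂CH–Cl loses Cl⁻: pKₐ(HCl) ≈ -7
(CH₃)₂CH–ONO₂ loses NO₃⁻: pKₐ(HNO₃) ≈ -1.3
(CH₃)₂CH–OPO(OH)₂ loses H₂PO₄⁻: pKₐ(H₃PO₄) ≈ 2.1

(CH₃)₂CH–OTf > (CH₃)₂CH–Br > (CH₃)₂CH–Cl > (CH₃)₂CH–ONO₂ > (CH₃)₂CH–OPO(OH)₂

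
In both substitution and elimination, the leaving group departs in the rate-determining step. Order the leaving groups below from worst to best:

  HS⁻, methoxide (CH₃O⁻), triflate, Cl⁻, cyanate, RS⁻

methoxide (CH₃O⁻) < RS⁻ < HS⁻ < cyanate < Cl⁻ < triflate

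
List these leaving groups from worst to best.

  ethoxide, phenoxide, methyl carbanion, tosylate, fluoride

tosylate: pKₐ(p-CH₃C₆H₄SO₃H (TsOH)) ≈ -2.8
fluoride: pKₐ(HF) ≈ 3.2
phenoxide: pKₐ(C₆H₅OH (phenol)) ≈ 10
ethoxide: pKₐ(CH₃CH₂OH) ≈ 16
methyl carbanion: pKₐ(CH₄) ≈ 48
Reversing gives the worst-to-best order requested.

methyl carbanion < ethoxide < phenoxide < fluoride < tosylate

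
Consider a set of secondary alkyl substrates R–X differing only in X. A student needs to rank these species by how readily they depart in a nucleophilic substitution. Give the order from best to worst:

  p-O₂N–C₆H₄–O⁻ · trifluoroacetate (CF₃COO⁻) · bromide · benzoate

A good leaving group is a weak base: the lower the pKₐ of its conjugate acid, the more readily it departs.
bromide: pKₐ(HBr) ≈ -9
trifluoroacetate (CF₃COO⁻): pKₐ(CF₃COOH) ≈ 0.2
benzoate: pKₐ(C₆H₅COOH) ≈ 4.2
p-O₂N–C₆H₄–O⁻: pKₐ(p-nitrophenol) ≈ 7.2

bromide > trifluoroacetate (CF₃COO⁻) > benzoate > p-O₂N–C₆H₄–O⁻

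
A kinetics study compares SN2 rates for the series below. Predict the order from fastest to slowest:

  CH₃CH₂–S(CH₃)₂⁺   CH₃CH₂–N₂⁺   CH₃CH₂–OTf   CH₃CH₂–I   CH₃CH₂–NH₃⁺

The skeletons are identical, so relative rate is governed entirely by leaving-group ability.
The more stable X⁻ (or X) is on its own — i.e. the weaker a base it is — the better a leaving group it makes.
CH₃CH₂–N₂⁺ loses N₂: no meaningful conjugate acid; N₂ departs as an exceptionally stable neutral molecule
CH₃CH₂–OTf loses OTf⁻: pKₐ(CF₃SO₃H (triflic acid)) ≈ -14
CH₃CH₂–I loses I⁻: pKₐ(HI) ≈ -10
CH₃CH₂–S(CH₃)₂⁺ loses SR'₂: pKₐ(R'₂SH⁺) ≈ -7
CH₃CH₂–NH₃⁺ loses NH₃: pKₐ(NH₄⁺) ≈ 9.2

CH₃CH₂–N₂⁺ > CH₃CH₂–OTf > CH₃CH₂–I > CH₃CH₂–S(CH₃)₂⁺ > CH₃CH₂–NH₃⁺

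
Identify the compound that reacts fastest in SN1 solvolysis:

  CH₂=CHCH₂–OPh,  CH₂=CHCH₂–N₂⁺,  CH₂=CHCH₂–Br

CH₂=CHCH₂–N₂⁺

Same R in every case — rank the leaving groups.
Rank by basicity of the departing species: weakest base leaves most easily.
CH₂=CHCH₂–N₂⁺ loses N₂: no meaningful conjugate acid; N₂ departs as an exceptionally stable neutral molecule
CH₂=CHCH₂–Br loses Br⁻: pKₐ(HBr) ≈ -9
CH₂=CHCH₂–OPh loses PhO⁻: pKₐ(C₆H₅OH (phenol)) ≈ 10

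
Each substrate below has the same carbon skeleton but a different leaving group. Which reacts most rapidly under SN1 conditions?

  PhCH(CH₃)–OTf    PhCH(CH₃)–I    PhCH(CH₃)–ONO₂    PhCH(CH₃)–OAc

Same R in every case — rank the leaving groups.
The more stable X⁻ (or X) is on its own — i.e. the weaker a base it is — the better a leaving group it makes.
PhCH(CH₃)–OTf loses OTf⁻: pKₐ(CF₃SO₃H (triflic acid)) ≈ -14
PhCH(CH₃)–I loses I⁻: pKₐ(HI) ≈ -10
PhCH(CH₃)–ONO₂ loses NO₃⁻: pKₐ(HNO₃) ≈ -1.3
PhCH(CH₃)–OAc loses AcO⁻: pKₐ(CH₃COOH) ≈ 4.8

PhCH(CH₃)–OTf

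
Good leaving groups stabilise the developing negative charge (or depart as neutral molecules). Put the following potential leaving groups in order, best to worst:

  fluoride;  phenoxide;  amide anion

fluoride > phenoxide > amide anion

Rank by basicity of the departing species: weakest base leaves most easily.
fluoride: pKₐ(HF) ≈ 3.2
phenoxide: pKₐ(C₆H₅OH (phenol)) ≈ 10
amide anion: pKₐ(NH₃) ≈ 38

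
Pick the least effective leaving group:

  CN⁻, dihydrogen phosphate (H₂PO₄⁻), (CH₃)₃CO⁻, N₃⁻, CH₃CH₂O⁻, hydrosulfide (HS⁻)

The more stable X⁻ (or X) is on its own — i.e. the weaker a base it is — the better a leaving group it makes.
dihydrogen phosphate (H₂PO₄⁻): pKₐ(H₃PO₄) ≈ 2.1
N₃⁻: pKₐ(HN₃) ≈ 4.7
hydrosulfide (HS⁻): pKₐ(H₂S) ≈ 7
CN⁻: pKₐ(HCN) ≈ 9.2
CH₃CH₂O⁻: pKₐ(CH₃CH₂OH) ≈ 16
(CH₃)₃CO⁻: pKₐ(t-BuOH) ≈ 18

(CH₃)₃CO⁻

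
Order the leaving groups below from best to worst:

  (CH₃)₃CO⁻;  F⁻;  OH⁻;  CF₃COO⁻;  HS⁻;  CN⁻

CF₃COO⁻: pKₐ(CF₃COOH) ≈ 0.2 — strongly electron-withdrawing CF₃ stabilises the carboxylate
F⁻: pKₐ(HF) ≈ 3.2
HS⁻: pKₐ(H₂S) ≈ 7
CN⁻: pKₐ(HCN) ≈ 9.2 — sp carbon stabilises the charge somewhat, but still a poor LG
OH⁻: pKₐ(H₂O) ≈ 15.7
(CH₃)₃CO⁻: pKₐ(t-BuOH) ≈ 18 — bulky, strongly basic alkoxide

CF₃COO⁻ > F⁻ > HS⁻ > CN⁻ > OH⁻ > (CH₃)₃CO⁻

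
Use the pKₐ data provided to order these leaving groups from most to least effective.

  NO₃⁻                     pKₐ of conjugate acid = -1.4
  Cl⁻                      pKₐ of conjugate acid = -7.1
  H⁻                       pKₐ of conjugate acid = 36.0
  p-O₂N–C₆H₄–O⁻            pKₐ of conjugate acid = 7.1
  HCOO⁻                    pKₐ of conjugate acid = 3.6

Cl⁻ > NO₃⁻ > HCOO⁻ > p-O₂N–C₆H₄–O⁻ > H⁻

Lower conjugate-acid pKₐ ⇒ weaker base ⇒ better leaving group.
Sorting by the given values: Cl⁻ (-7.1), NO₃⁻ (-1.4), HCOO⁻ (3.6), p-O₂N–C₆H₄–O⁻ (7.1), H⁻ (36.0).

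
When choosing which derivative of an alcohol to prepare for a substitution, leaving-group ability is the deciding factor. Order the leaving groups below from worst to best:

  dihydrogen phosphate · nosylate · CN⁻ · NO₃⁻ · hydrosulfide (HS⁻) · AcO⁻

Rank by basicity of the departing species: weakest base leaves most easily.
nosylate: pKₐ(p-O₂NC₆H₄SO₃H) ≈ -3.5
NO₃⁻: pKₐ(HNO₃) ≈ -1.3
dihydrogen phosphate: pKₐ(H₃PO₄) ≈ 2.1 — moderate base; biological leaving group after further activation
AcO⁻: pKₐ(CH₃COOH) ≈ 4.8 — resonance-stabilised but still a weak base
hydrosulfide (HS⁻): pKₐ(H₂S) ≈ 7 — larger and more polarisable than the oxygen analogue
CN⁻: pKₐ(HCN) ≈ 9.2 — sp carbon stabilises the charge somewhat, but still a poor LG
Listed from poorest to best leaving group as asked.

CN⁻ < hydrosulfide (HS⁻) < AcO⁻ < dihydrogen phosphate < NO₃⁻ < nosylate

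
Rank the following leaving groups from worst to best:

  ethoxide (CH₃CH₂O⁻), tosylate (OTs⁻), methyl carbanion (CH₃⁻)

Rank by basicity of the departing species: weakest base leaves most easily.
tosylate (OTs⁻): pKₐ(p-CH₃C₆H₄SO₃H (TsOH)) ≈ -2.8 — resonance-delocalised arenesulfonate
ethoxide (CH₃CH₂O⁻): pKₐ(CH₃CH₂OH) ≈ 16
methyl carbanion (CH₃⁻): pKₐ(CH₄) ≈ 48
The question asks for worst first, so the sequence is read in increasing leaving-group ability.

methyl carbanion (CH₃⁻) < ethoxide (CH₃CH₂O⁻) < tosylate (OTs⁻)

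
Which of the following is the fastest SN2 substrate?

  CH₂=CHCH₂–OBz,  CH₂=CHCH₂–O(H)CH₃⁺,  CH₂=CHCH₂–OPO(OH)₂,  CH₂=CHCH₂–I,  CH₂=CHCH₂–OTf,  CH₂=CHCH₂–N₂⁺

CH₂=CHCH₂–N₂⁺

The skeletons are identical, so relative rate is governed entirely by leaving-group ability.
The more stable X⁻ (or X) is on its own — i.e. the weaker a base it is — the better a leaving group it makes.
CH₂=CHCH₂–N₂⁺ loses N₂: no meaningful conjugate acid; N₂ departs as an exceptionally stable neutral molecule
CH₂=CHCH₂–OTf loses OTf⁻: pKₐ(CF₃SO₃H (triflic acid)) ≈ -14
CH₂=CHCH₂–I loses I⁻: pKₐ(HI) ≈ -10
CH₂=CHCH₂–O(H)CH₃⁺ loses R'OH: pKₐ(R'OH₂⁺) ≈ -2.4
CH₂=CHCH₂–OPO(OH)₂ loses H₂PO₄⁻: pKₐ(H₃PO₄) ≈ 2.1
CH₂=CHCH₂–OBz loses PhCOO⁻: pKₐ(C₆H₅COOH) ≈ 4.2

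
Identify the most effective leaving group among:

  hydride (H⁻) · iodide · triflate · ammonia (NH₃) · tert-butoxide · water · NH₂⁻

triflate

The more stable X⁻ (or X) is on its own — i.e. the weaker a base it is — the better a leaving group it makes.
triflate: pKₐ(CF₃SO₃H (triflic acid)) ≈ -14
iodide: pKₐ(HI) ≈ -10
water: pKₐ(H₃O⁺) ≈ -1.7
ammonia (NH₃): pKₐ(NH₄⁺) ≈ 9.2
tert-butoxide: pKₐ(t-BuOH) ≈ 18
hydride (H⁻): pKₐ(H₂) ≈ 36
NH₂⁻: pKₐ(NH₃) ≈ 38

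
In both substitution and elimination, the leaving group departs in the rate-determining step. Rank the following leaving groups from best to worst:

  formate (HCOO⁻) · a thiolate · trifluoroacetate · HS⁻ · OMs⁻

OMs⁻ > trifluoroacetate > formate (HCOO⁻) > HS⁻ > a thiolate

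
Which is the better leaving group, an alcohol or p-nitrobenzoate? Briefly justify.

an alcohol is the better leaving group.
pKₐ(R'OH₂⁺) ≈ -2.4 versus pKₐ(p-nitrobenzoic acid) ≈ 3.4: an alcohol is the much weaker base.
Neutral; leaves from a protonated ether (an oxonium ion, R–O(H)R'⁺).

an alcohol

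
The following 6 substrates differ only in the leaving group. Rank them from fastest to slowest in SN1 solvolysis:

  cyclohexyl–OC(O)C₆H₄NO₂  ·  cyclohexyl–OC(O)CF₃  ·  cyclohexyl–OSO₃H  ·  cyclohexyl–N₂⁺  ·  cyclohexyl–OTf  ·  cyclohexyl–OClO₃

cyclohexyl–N₂⁺ > cyclohexyl–OTf > cyclohexyl–OClO₃ > cyclohexyl–OSO₃H > cyclohexyl–OC(O)CF₃ > cyclohexyl–OC(O)C₆H₄NO₂

Same R in every case — rank the leaving groups.
Leaving-group ability tracks the stability of the departed species; conjugate-acid pKₐ is the usual yardstick (lower pKₐ → better LG).
cyclohexyl–N₂⁺ loses N₂: no meaningful conjugate acid; N₂ departs as an exceptionally stable neutral molecule
cyclohexyl–OTf loses OTf⁻: pKₐ(CF₃SO₃H (triflic acid)) ≈ -14
cyclohexyl–OClO₃ loses ClO₄⁻: pKₐ(HClO₄) ≈ -10
cyclohexyl–OSO₃H loses HSO₄⁻: pKₐ(H₂SO₄) ≈ -3
cyclohexyl–OC(O)CF₃ loses CF₃COO⁻: pKₐ(CF₃COOH) ≈ 0.2
cyclohexyl–OC(O)C₆H₄NO₂ loses p-O₂N–C₆H₄–COO⁻: pKₐ(p-nitrobenzoic acid) ≈ 3.4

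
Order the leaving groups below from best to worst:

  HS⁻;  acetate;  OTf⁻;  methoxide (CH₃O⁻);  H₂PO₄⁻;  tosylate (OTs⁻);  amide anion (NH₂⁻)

Rank by basicity of the departing species: weakest base leaves most easily.
OTf⁻: pKₐ(CF₃SO₃H (triflic acid)) ≈ -14 — charge spread over three oxygens and a CF₃ group; the premier leaving group in synthesis
tosylate (OTs⁻): pKₐ(p-CH₃C₆H₄SO₃H (TsOH)) ≈ -2.8 — resonance-delocalised arenesulfonate
H₂PO₄⁻: pKₐ(H₃PO₄) ≈ 2.1 — moderate base; biological leaving group after further activation
acetate: pKₐ(CH₃COOH) ≈ 4.8
HS⁻: pKₐ(H₂S) ≈ 7 — larger and more polarisable than the oxygen analogue
methoxide (CH₃O⁻): pKₐ(CH₃OH) ≈ 15.5 — strong base; alkoxides do not leave unassisted
amide anion (NH₂⁻): pKₐ(NH₃) ≈ 38 — extremely strong base; never a leaving group

OTf⁻ > tosylate (OTs⁻) > H₂PO₄⁻ > acetate > HS⁻ > methoxide (CH₃O⁻) > amide anion (NH₂⁻)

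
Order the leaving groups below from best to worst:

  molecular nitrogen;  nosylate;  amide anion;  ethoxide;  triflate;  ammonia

Leaving-group ability tracks the stability of the departed species; conjugate-acid pKₐ is the usual yardstick (lower pKₐ → better LG).
molecular nitrogen: no meaningful conjugate acid; N₂ departs as an exceptionally stable neutral molecule
triflate: pKₐ(CF₃SO₃H (triflic acid)) ≈ -14 — charge spread over three oxygens and a CF₃ group; the premier leaving group in synthesis
nosylate: pKₐ(p-O₂NC₆H₄SO₃H) ≈ -3.5 — p-nitro group further stabilises the sulfonate
ammonia: pKₐ(NH₄⁺) ≈ 9.2
ethoxide: pKₐ(CH₃CH₂OH) ≈ 16 — strong base; alkoxides do not leave unassisted
amide anion: pKₐ(NH₃) ≈ 38 — extremely strong base; never a leaving group

molecular nitrogen > triflate > nosylate > ammonia > ethoxide > amide anion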